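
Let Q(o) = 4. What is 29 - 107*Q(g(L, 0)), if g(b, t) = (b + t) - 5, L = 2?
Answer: -399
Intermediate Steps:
g(b, t) = -5 + b + t
29 - 107*Q(g(L, 0)) = 29 - 107*4 = 29 - 428 = -399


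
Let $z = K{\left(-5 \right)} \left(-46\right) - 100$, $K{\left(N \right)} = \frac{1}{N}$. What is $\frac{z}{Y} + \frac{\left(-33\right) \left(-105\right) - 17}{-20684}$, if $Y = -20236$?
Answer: $- \frac{42434763}{261600890} \approx -0.16221$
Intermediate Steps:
$z = - \frac{454}{5}$ ($z = \frac{1}{-5} \left(-46\right) - 100 = \left(- \frac{1}{5}\right) \left(-46\right) - 100 = \frac{46}{5} - 100 = - \frac{454}{5} \approx -90.8$)
$\frac{z}{Y} + \frac{\left(-33\right) \left(-105\right) - 17}{-20684} = - \frac{454}{5 \left(-20236\right)} + \frac{\left(-33\right) \left(-105\right) - 17}{-20684} = \left(- \frac{454}{5}\right) \left(- \frac{1}{20236}\right) + \left(3465 - 17\right) \left(- \frac{1}{20684}\right) = \frac{227}{50590} + 3448 \left(- \frac{1}{20684}\right) = \frac{227}{50590} - \frac{862}{5171} = - \frac{42434763}{261600890}$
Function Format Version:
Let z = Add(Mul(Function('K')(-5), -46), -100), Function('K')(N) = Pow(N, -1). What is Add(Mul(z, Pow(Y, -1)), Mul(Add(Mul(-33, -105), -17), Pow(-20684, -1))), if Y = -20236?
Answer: Rational(-42434763, 261600890) ≈ -0.16221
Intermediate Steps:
z = Rational(-454, 5) (z = Add(Mul(Pow(-5, -1), -46), -100) = Add(Mul(Rational(-1, 5), -46), -100) = Add(Rational(46, 5), -100) = Rational(-454, 5) ≈ -90.800)
Add(Mul(z, Pow(Y, -1)), Mul(Add(Mul(-33, -105), -17), Pow(-20684, -1))) = Add(Mul(Rational(-454, 5), Pow(-20236, -1)), Mul(Add(Mul(-33, -105), -17), Pow(-20684, -1))) = Add(Mul(Rational(-454, 5), Rational(-1, 20236)), Mul(Add(3465, -17), Rational(-1, 20684))) = Add(Rational(227, 50590), Mul(3448, Rational(-1, 20684))) = Add(Rational(227, 50590), Rational(-862, 5171)) = Rational(-42434763, 261600890)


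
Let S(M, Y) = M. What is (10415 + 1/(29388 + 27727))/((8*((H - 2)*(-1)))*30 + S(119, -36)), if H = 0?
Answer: 594852726/34211885 ≈ 17.387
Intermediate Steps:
(10415 + 1/(29388 + 27727))/((8*((H - 2)*(-1)))*30 + S(119, -36)) = (10415 + 1/(29388 + 27727))/((8*((0 - 2)*(-1)))*30 + 119) = (10415 + 1/57115)/((8*(-2*(-1)))*30 + 119) = (10415 + 1/57115)/((8*2)*30 + 119) = 594852726/(57115*(16*30 + 119)) = 594852726/(57115*(480 + 119)) = (594852726/57115)/599 = (594852726/57115)*(1/599) = 594852726/34211885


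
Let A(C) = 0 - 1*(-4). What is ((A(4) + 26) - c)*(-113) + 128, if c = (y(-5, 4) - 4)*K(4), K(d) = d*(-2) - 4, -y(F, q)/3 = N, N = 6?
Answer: 26570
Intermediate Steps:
y(F, q) = -18 (y(F, q) = -3*6 = -18)
K(d) = -4 - 2*d (K(d) = -2*d - 4 = -4 - 2*d)
A(C) = 4 (A(C) = 0 + 4 = 4)
c = 264 (c = (-18 - 4)*(-4 - 2*4) = -22*(-4 - 8) = -22*(-12) = 264)
((A(4) + 26) - c)*(-113) + 128 = ((4 + 26) - 1*264)*(-113) + 128 = (30 - 264)*(-113) + 128 = -234*(-113) + 128 = 26442 + 128 = 26570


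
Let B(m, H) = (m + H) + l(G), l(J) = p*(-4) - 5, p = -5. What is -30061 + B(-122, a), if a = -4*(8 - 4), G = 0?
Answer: -30184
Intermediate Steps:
a = -16 (a = -4*4 = -16)
l(J) = 15 (l(J) = -5*(-4) - 5 = 20 - 5 = 15)
B(m, H) = 15 + H + m (B(m, H) = (m + H) + 15 = (H + m) + 15 = 15 + H + m)
-30061 + B(-122, a) = -30061 + (15 - 16 - 122) = -30061 - 123 = -30184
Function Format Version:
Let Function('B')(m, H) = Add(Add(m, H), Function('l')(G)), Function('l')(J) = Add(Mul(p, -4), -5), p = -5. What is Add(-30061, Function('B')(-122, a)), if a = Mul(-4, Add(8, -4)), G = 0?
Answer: -30184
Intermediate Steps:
a = -16 (a = Mul(-4, 4) = -16)
Function('l')(J) = 15 (Function('l')(J) = Add(Mul(-5, -4), -5) = Add(20, -5) = 15)
Function('B')(m, H) = Add(15, H, m) (Function('B')(m, H) = Add(Add(m, H), 15) = Add(Add(H, m), 15) = Add(15, H, m))
Add(-30061, Function('B')(-122, a)) = Add(-30061, Add(15, -16, -122)) = Add(-30061, -123) = -30184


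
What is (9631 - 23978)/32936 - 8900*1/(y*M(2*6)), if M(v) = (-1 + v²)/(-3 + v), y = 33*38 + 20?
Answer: -2625969377/3000173176 ≈ -0.87527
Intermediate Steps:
y = 1274 (y = 1254 + 20 = 1274)
M(v) = (-1 + v²)/(-3 + v)
(9631 - 23978)/32936 - 8900*1/(y*M(2*6)) = (9631 - 23978)/32936 - 8900*(-3 + 2*6)/(1274*(-1 + (2*6)²)) = -14347*1/32936 - 8900*(-3 + 12)/(1274*(-1 + 12²)) = -14347/32936 - 8900*9/(1274*(-1 + 144)) = -14347/32936 - 8900/(((⅑)*143)*1274) = -14347/32936 - 8900/((143/9)*1274) = -14347/32936 - 8900/182182/9 = -14347/32936 - 8900*9/182182 = -14347/32936 - 40050/91091 = -2625969377/3000173176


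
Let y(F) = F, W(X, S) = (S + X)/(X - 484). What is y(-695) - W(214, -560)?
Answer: -93998/135 ≈ -696.28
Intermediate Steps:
W(X, S) = (S + X)/(-484 + X)
y(-695) - W(214, -560) = -695 - (-560 + 214)/(-484 + 214) = -695 - (-346)/(-270) = -695 - (-1)*(-346)/270 = -695 - 1*173/135 = -695 - 173/135 = -93998/135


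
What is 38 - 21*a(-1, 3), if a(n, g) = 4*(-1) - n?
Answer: 101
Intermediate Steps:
a(n, g) = -4 - n
38 - 21*a(-1, 3) = 38 - 21*(-4 - 1*(-1)) = 38 - 21*(-4 + 1) = 38 - 21*(-3) = 38 + 63 = 101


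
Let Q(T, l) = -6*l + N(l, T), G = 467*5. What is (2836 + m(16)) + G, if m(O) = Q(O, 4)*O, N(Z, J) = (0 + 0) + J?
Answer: 5043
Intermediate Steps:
N(Z, J) = J (N(Z, J) = 0 + J = J)
G = 2335
Q(T, l) = T - 6*l (Q(T, l) = -6*l + T = T - 6*l)
m(O) = O*(-24 + O) (m(O) = (O - 6*4)*O = (O - 24)*O = (-24 + O)*O = O*(-24 + O))
(2836 + m(16)) + G = (2836 + 16*(-24 + 16)) + 2335 = (2836 + 16*(-8)) + 2335 = (2836 - 128) + 2335 = 2708 + 2335 = 5043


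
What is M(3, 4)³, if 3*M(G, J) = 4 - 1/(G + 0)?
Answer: 1331/729 ≈ 1.8258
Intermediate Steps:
M(G, J) = 4/3 - 1/(3*G) (M(G, J) = (4 - 1/(G + 0))/3 = (4 - 1/G)/3 = 4/3 - 1/(3*G))
M(3, 4)³ = ((⅓)*(-1 + 4*3)/3)³ = ((⅓)*(⅓)*(-1 + 12))³ = ((⅓)*(⅓)*11)³ = (11/9)³ = 1331/729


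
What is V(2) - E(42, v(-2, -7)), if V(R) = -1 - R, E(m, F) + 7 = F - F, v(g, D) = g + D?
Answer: 4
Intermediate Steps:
v(g, D) = D + g
E(m, F) = -7 (E(m, F) = -7 + (F - F) = -7 + 0 = -7)
V(2) - E(42, v(-2, -7)) = (-1 - 1*2) - 1*(-7) = (-1 - 2) + 7 = -3 + 7 = 4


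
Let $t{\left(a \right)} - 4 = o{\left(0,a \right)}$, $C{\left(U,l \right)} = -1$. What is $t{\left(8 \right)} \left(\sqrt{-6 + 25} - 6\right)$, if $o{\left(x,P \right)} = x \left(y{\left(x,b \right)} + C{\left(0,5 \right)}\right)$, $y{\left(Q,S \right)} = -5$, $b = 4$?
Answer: $-24 + 4 \sqrt{19} \approx -6.5644$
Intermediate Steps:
$o{\left(x,P \right)} = - 6 x$ ($o{\left(x,P \right)} = x \left(-5 - 1\right) = x \left(-6\right) = - 6 x$)
$t{\left(a \right)} = 4$ ($t{\left(a \right)} = 4 - 0 = 4 + 0 = 4$)
$t{\left(8 \right)} \left(\sqrt{-6 + 25} - 6\right) = 4 \left(\sqrt{-6 + 25} - 6\right) = 4 \left(\sqrt{19} - 6\right) = 4 \left(-6 + \sqrt{19}\right) = -24 + 4 \sqrt{19}$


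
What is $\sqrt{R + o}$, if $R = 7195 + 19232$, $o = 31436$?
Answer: $\sqrt{57863} \approx 240.55$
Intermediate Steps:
$R = 26427$
$\sqrt{R + o} = \sqrt{26427 + 31436} = \sqrt{57863}$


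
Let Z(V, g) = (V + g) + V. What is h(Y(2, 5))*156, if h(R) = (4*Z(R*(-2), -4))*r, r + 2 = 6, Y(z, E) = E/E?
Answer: -19968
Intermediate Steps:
Y(z, E) = 1
r = 4 (r = -2 + 6 = 4)
Z(V, g) = g + 2*V
h(R) = -64 - 64*R (h(R) = (4*(-4 + 2*(R*(-2))))*4 = (4*(-4 + 2*(-2*R)))*4 = (4*(-4 - 4*R))*4 = (-16 - 16*R)*4 = -64 - 64*R)
h(Y(2, 5))*156 = (-64 - 64*1)*156 = (-64 - 64)*156 = -128*156 = -19968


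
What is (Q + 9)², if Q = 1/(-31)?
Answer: 77284/961 ≈ 80.420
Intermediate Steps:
Q = -1/31 ≈ -0.032258
(Q + 9)² = (-1/31 + 9)² = (278/31)² = 77284/961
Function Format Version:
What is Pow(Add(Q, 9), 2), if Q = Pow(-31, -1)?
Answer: Rational(77284, 961) ≈ 80.420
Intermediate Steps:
Q = Rational(-1, 31) ≈ -0.032258
Pow(Add(Q, 9), 2) = Pow(Add(Rational(-1, 31), 9), 2) = Pow(Rational(278, 31), 2) = Rational(77284, 961)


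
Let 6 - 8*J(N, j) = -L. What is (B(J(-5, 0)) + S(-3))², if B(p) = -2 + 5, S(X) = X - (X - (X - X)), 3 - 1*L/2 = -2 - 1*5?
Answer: 9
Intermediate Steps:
L = 20 (L = 6 - 2*(-2 - 1*5) = 6 - 2*(-2 - 5) = 6 - 2*(-7) = 6 + 14 = 20)
S(X) = 0 (S(X) = X - (X - 1*0) = X - (X + 0) = X - X = 0)
J(N, j) = 13/4 (J(N, j) = ¾ - (-1)*20/8 = ¾ - ⅛*(-20) = ¾ + 5/2 = 13/4)
B(p) = 3
(B(J(-5, 0)) + S(-3))² = (3 + 0)² = 3² = 9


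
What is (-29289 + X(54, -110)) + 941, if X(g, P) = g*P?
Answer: -34288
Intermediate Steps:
X(g, P) = P*g
(-29289 + X(54, -110)) + 941 = (-29289 - 110*54) + 941 = (-29289 - 5940) + 941 = -35229 + 941 = -34288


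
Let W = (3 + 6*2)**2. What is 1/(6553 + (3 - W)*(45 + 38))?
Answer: -1/11873 ≈ -8.4225e-5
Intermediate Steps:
W = 225 (W = (3 + 12)**2 = 15**2 = 225)
1/(6553 + (3 - W)*(45 + 38)) = 1/(6553 + (3 - 1*225)*(45 + 38)) = 1/(6553 + (3 - 225)*83) = 1/(6553 - 222*83) = 1/(6553 - 18426) = 1/(-11873) = -1/11873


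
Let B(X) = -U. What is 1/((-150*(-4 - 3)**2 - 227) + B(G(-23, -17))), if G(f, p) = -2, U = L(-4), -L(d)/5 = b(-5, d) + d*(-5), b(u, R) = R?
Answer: -1/7497 ≈ -0.00013339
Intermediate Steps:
L(d) = 20*d (L(d) = -5*(d + d*(-5)) = -5*(d - 5*d) = -(-20)*d = 20*d)
U = -80 (U = 20*(-4) = -80)
B(X) = 80 (B(X) = -1*(-80) = 80)
1/((-150*(-4 - 3)**2 - 227) + B(G(-23, -17))) = 1/((-150*(-4 - 3)**2 - 227) + 80) = 1/((-150*(-7)**2 - 227) + 80) = 1/((-150*49 - 227) + 80) = 1/((-7350 - 227) + 80) = 1/(-7577 + 80) = 1/(-7497) = -1/7497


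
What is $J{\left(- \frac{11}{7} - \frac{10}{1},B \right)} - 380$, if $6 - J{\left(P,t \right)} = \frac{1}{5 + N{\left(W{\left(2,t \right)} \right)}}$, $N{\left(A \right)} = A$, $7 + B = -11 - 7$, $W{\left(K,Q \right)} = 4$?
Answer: $- \frac{3367}{9} \approx -374.11$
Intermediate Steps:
$B = -25$ ($B = -7 - 18 = -25$)
$J{\left(P,t \right)} = \frac{53}{9}$ ($J{\left(P,t \right)} = 6 - \frac{1}{5 + 4} = 6 - \frac{1}{9} = \frac{53}{9}$)
$J{\left(- \frac{11}{7} - \frac{10}{1},B \right)} - 380 = \frac{53}{9} - 380 = - \frac{3367}{9}$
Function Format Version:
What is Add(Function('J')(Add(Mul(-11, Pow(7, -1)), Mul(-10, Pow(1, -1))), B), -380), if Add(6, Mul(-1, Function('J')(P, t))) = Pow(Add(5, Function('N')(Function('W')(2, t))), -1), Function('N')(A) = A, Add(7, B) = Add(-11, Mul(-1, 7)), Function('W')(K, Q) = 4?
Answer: Rational(-3367, 9) ≈ -374.11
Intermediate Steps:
B = -25 (B = Add(-7, Add(-11, Mul(-1, 7))) = Add(-7, Add(-11, -7)) = Add(-7, -18) = -25)
Function('J')(P, t) = Rational(53, 9) (Function('J')(P, t) = Add(6, Mul(-1, Pow(Add(5, 4), -1))) = Add(6, Mul(-1, Pow(9, -1))) = Add(6, Mul(-1, Rational(1, 9))) = Add(6, Rational(-1, 9)) = Rational(53, 9))
Add(Function('J')(Add(Mul(-11, Pow(7, -1)), Mul(-10, Pow(1, -1))), B), -380) = Add(Rational(53, 9), -380) = Rational(-3367, 9)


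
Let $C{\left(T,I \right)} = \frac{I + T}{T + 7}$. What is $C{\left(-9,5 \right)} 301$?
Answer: $602$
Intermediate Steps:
$C{\left(T,I \right)} = \frac{I + T}{7 + T}$
$C{\left(-9,5 \right)} 301 = \frac{5 - 9}{7 - 9} \cdot 301 = \frac{1}{-2} \left(-4\right) 301 = \left(- \frac{1}{2}\right) \left(-4\right) 301 = 2 \cdot 301 = 602$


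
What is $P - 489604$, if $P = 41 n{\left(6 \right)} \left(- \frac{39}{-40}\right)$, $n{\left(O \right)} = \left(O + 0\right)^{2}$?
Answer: $- \frac{4881649}{10} \approx -4.8817 \cdot 10^{5}$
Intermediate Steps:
$n{\left(O \right)} = O^{2}$
$P = \frac{14391}{10}$ ($P = 41 \cdot 6^{2} \left(- \frac{39}{-40}\right) = 41 \cdot 36 \left(\left(-39\right) \left(- \frac{1}{40}\right)\right) = 1476 \cdot \frac{39}{40} = \frac{14391}{10} \approx 1439.1$)
$P - 489604 = \frac{14391}{10} - 489604 = - \frac{4881649}{10}$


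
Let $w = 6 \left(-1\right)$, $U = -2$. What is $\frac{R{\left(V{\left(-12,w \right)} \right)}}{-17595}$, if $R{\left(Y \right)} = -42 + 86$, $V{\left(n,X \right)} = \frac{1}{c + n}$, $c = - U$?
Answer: $- \frac{44}{17595} \approx -0.0025007$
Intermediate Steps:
$c = 2$ ($c = \left(-1\right) \left(-2\right) = 2$)
$w = -6$
$V{\left(n,X \right)} = \frac{1}{2 + n}$
$R{\left(Y \right)} = 44$
$\frac{R{\left(V{\left(-12,w \right)} \right)}}{-17595} = \frac{44}{-17595} = 44 \left(- \frac{1}{17595}\right) = - \frac{44}{17595}$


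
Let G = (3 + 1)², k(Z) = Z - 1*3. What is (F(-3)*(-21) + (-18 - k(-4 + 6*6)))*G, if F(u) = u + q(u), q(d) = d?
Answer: 1264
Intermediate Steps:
k(Z) = -3 + Z (k(Z) = Z - 3 = -3 + Z)
F(u) = 2*u (F(u) = u + u = 2*u)
G = 16 (G = 4² = 16)
(F(-3)*(-21) + (-18 - k(-4 + 6*6)))*G = ((2*(-3))*(-21) + (-18 - (-3 + (-4 + 6*6))))*16 = (-6*(-21) + (-18 - (-3 + (-4 + 36))))*16 = (126 + (-18 - (-3 + 32)))*16 = (126 + (-18 - 1*29))*16 = (126 + (-18 - 29))*16 = (126 - 47)*16 = 79*16 = 1264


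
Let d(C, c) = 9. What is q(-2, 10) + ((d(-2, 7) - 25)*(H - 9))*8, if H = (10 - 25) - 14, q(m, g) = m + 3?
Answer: 4865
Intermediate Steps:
q(m, g) = 3 + m
H = -29 (H = -15 - 14 = -29)
q(-2, 10) + ((d(-2, 7) - 25)*(H - 9))*8 = (3 - 2) + ((9 - 25)*(-29 - 9))*8 = 1 - 16*(-38)*8 = 1 + 608*8 = 1 + 4864 = 4865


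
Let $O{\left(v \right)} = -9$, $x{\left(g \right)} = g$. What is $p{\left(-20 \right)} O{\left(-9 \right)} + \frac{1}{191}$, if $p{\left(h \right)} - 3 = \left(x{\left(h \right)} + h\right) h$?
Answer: $- \frac{1380356}{191} \approx -7227.0$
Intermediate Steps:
$p{\left(h \right)} = 3 + 2 h^{2}$ ($p{\left(h \right)} = 3 + \left(h + h\right) h = 3 + 2 h h = 3 + 2 h^{2}$)
$p{\left(-20 \right)} O{\left(-9 \right)} + \frac{1}{191} = \left(3 + 2 \left(-20\right)^{2}\right) \left(-9\right) + \frac{1}{191} = \left(3 + 2 \cdot 400\right) \left(-9\right) + \frac{1}{191} = \left(3 + 800\right) \left(-9\right) + \frac{1}{191} = 803 \left(-9\right) + \frac{1}{191} = -7227 + \frac{1}{191} = - \frac{1380356}{191}$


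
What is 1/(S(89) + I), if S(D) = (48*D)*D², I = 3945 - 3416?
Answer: 1/33839041 ≈ 2.9552e-8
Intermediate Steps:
I = 529
S(D) = 48*D³
1/(S(89) + I) = 1/(48*89³ + 529) = 1/(48*704969 + 529) = 1/(33838512 + 529) = 1/33839041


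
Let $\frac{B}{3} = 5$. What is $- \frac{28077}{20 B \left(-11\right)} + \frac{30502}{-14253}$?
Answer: $\frac{99841627}{15678300} \approx 6.3681$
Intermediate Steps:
$B = 15$ ($B = 3 \cdot 5 = 15$)
$- \frac{28077}{20 B \left(-11\right)} + \frac{30502}{-14253} = - \frac{28077}{20 \cdot 15 \left(-11\right)} + \frac{30502}{-14253} = - \frac{28077}{300 \left(-11\right)} + 30502 \left(- \frac{1}{14253}\right) = - \frac{28077}{-3300} - \frac{30502}{14253} = \left(-28077\right) \left(- \frac{1}{3300}\right) - \frac{30502}{14253} = \frac{9359}{1100} - \frac{30502}{14253} = \frac{99841627}{15678300}$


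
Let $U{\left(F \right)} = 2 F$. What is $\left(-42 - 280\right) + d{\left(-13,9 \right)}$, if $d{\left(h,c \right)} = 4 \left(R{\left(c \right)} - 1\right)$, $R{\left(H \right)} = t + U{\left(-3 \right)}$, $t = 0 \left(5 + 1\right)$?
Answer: $-350$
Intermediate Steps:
$t = 0$ ($t = 0 \cdot 6 = 0$)
$R{\left(H \right)} = -6$ ($R{\left(H \right)} = 0 + 2 \left(-3\right) = 0 - 6 = -6$)
$d{\left(h,c \right)} = -28$ ($d{\left(h,c \right)} = 4 \left(-6 - 1\right) = 4 \left(-7\right) = -28$)
$\left(-42 - 280\right) + d{\left(-13,9 \right)} = \left(-42 - 280\right) - 28 = -322 - 28 = -350$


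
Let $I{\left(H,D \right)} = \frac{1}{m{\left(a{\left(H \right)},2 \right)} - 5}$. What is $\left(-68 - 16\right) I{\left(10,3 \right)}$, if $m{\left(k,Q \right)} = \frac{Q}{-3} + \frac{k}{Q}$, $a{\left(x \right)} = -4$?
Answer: $\frac{252}{23} \approx 10.957$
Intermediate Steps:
$m{\left(k,Q \right)} = - \frac{Q}{3} + \frac{k}{Q}$ ($m{\left(k,Q \right)} = Q \left(- \frac{1}{3}\right) + \frac{k}{Q} = - \frac{Q}{3} + \frac{k}{Q}$)
$I{\left(H,D \right)} = - \frac{3}{23}$ ($I{\left(H,D \right)} = \frac{1}{\left(\left(- \frac{1}{3}\right) 2 - \frac{4}{2}\right) - 5} = \frac{1}{\left(- \frac{2}{3} - 2\right) - 5} = \frac{1}{- \frac{8}{3} - 5} = \frac{1}{- \frac{23}{3}} = - \frac{3}{23}$)
$\left(-68 - 16\right) I{\left(10,3 \right)} = \left(-68 - 16\right) \left(- \frac{3}{23}\right) = \left(-84\right) \left(- \frac{3}{23}\right) = \frac{252}{23}$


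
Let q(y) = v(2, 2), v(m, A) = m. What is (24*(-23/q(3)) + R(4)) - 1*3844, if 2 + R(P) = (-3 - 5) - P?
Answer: -4134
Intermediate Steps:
R(P) = -10 - P (R(P) = -2 + ((-3 - 5) - P) = -2 + (-8 - P) = -10 - P)
q(y) = 2
(24*(-23/q(3)) + R(4)) - 1*3844 = (24*(-23/2) + (-10 - 1*4)) - 1*3844 = (24*(-23*1/2) + (-10 - 4)) - 3844 = (24*(-23/2) - 14) - 3844 = (-276 - 14) - 3844 = -290 - 3844 = -4134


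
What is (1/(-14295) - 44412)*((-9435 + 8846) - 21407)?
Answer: 4654863474612/4765 ≈ 9.7689e+8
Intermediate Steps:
(1/(-14295) - 44412)*((-9435 + 8846) - 21407) = (-1/14295 - 44412)*(-589 - 21407) = -634869541/14295*(-21996) = 4654863474612/4765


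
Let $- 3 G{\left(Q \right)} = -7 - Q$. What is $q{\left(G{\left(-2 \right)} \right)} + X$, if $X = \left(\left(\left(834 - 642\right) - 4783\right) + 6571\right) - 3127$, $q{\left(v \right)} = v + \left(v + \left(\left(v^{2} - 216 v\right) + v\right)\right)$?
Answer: $- \frac{13493}{9} \approx -1499.2$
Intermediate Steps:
$G{\left(Q \right)} = \frac{7}{3} + \frac{Q}{3}$ ($G{\left(Q \right)} = - \frac{-7 - Q}{3} = \frac{7}{3} + \frac{Q}{3}$)
$q{\left(v \right)} = v^{2} - 213 v$ ($q{\left(v \right)} = v + \left(v + \left(v^{2} - 215 v\right)\right) = v + \left(v^{2} - 214 v\right) = v^{2} - 213 v$)
$X = -1147$ ($X = \left(\left(192 - 4783\right) + 6571\right) - 3127 = \left(-4591 + 6571\right) - 3127 = 1980 - 3127 = -1147$)
$q{\left(G{\left(-2 \right)} \right)} + X = \left(\frac{7}{3} + \frac{1}{3} \left(-2\right)\right) \left(-213 + \left(\frac{7}{3} + \frac{1}{3} \left(-2\right)\right)\right) - 1147 = \left(\frac{7}{3} - \frac{2}{3}\right) \left(-213 + \left(\frac{7}{3} - \frac{2}{3}\right)\right) - 1147 = \frac{5 \left(-213 + \frac{5}{3}\right)}{3} - 1147 = \frac{5}{3} \left(- \frac{634}{3}\right) - 1147 = - \frac{3170}{9} - 1147 = - \frac{13493}{9}$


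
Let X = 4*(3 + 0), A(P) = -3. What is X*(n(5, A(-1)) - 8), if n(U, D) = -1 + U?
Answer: -48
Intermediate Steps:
X = 12 (X = 4*3 = 12)
X*(n(5, A(-1)) - 8) = 12*((-1 + 5) - 8) = 12*(4 - 8) = 12*(-4) = -48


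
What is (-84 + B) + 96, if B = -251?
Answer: -239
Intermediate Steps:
(-84 + B) + 96 = (-84 - 251) + 96 = -335 + 96 = -239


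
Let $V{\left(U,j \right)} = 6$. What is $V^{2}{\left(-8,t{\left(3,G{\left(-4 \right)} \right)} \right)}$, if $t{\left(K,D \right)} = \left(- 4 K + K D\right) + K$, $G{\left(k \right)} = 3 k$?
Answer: $36$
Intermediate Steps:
$t{\left(K,D \right)} = - 3 K + D K$ ($t{\left(K,D \right)} = \left(- 4 K + D K\right) + K = - 3 K + D K$)
$V^{2}{\left(-8,t{\left(3,G{\left(-4 \right)} \right)} \right)} = 6^{2} = 36$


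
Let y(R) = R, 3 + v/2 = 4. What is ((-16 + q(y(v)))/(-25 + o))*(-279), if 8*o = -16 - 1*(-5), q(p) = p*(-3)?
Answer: -49104/211 ≈ -232.72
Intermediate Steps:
v = 2 (v = -6 + 2*4 = -6 + 8 = 2)
q(p) = -3*p
o = -11/8 (o = (-16 - 1*(-5))/8 = (-16 + 5)/8 = (1/8)*(-11) = -11/8 ≈ -1.3750)
((-16 + q(y(v)))/(-25 + o))*(-279) = ((-16 - 3*2)/(-25 - 11/8))*(-279) = ((-16 - 6)/(-211/8))*(-279) = -22*(-8/211)*(-279) = (176/211)*(-279) = -49104/211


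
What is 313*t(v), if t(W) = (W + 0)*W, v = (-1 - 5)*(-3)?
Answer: 101412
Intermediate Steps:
v = 18 (v = -6*(-3) = 18)
t(W) = W² (t(W) = W*W = W²)
313*t(v) = 313*18² = 313*324 = 101412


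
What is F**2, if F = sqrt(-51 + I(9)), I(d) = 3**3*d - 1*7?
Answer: 185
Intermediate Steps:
I(d) = -7 + 27*d (I(d) = 27*d - 7 = -7 + 27*d)
F = sqrt(185) (F = sqrt(-51 + (-7 + 27*9)) = sqrt(-51 + (-7 + 243)) = sqrt(-51 + 236) = sqrt(185) ≈ 13.601)
F**2 = (sqrt(185))**2 = 185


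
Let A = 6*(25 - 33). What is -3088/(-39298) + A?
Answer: -941608/19649 ≈ -47.921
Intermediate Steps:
A = -48 (A = 6*(-8) = -48)
-3088/(-39298) + A = -3088/(-39298) - 48 = -3088*(-1/39298) - 48 = 1544/19649 - 48 = -941608/19649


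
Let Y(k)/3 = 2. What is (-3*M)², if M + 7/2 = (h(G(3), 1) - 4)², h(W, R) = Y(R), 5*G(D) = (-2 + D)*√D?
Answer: 9/4 ≈ 2.2500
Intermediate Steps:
Y(k) = 6 (Y(k) = 3*2 = 6)
G(D) = √D*(-2 + D)/5 (G(D) = ((-2 + D)*√D)/5 = (√D*(-2 + D))/5 = √D*(-2 + D)/5)
h(W, R) = 6
M = ½ (M = -7/2 + (6 - 4)² = -7/2 + 2² = -7/2 + 4 = ½ ≈ 0.50000)
(-3*M)² = (-3*½)² = (-3/2)² = 9/4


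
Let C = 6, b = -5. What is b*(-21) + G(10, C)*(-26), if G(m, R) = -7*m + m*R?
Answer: 365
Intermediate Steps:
G(m, R) = -7*m + R*m
b*(-21) + G(10, C)*(-26) = -5*(-21) + (10*(-7 + 6))*(-26) = 105 + (10*(-1))*(-26) = 105 - 10*(-26) = 105 + 260 = 365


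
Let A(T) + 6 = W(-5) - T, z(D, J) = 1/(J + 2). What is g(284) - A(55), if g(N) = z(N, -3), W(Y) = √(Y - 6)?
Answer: 60 - I*√11 ≈ 60.0 - 3.3166*I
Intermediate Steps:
W(Y) = √(-6 + Y)
z(D, J) = 1/(2 + J)
A(T) = -6 - T + I*√11 (A(T) = -6 + (√(-6 - 5) - T) = -6 + (√(-11) - T) = -6 + (I*√11 - T) = -6 + (-T + I*√11) = -6 - T + I*√11)
g(N) = -1 (g(N) = 1/(2 - 3) = 1/(-1) = -1)
g(284) - A(55) = -1 - (-6 - 1*55 + I*√11) = -1 - (-6 - 55 + I*√11) = -1 - (-61 + I*√11) = -1 + (61 - I*√11) = 60 - I*√11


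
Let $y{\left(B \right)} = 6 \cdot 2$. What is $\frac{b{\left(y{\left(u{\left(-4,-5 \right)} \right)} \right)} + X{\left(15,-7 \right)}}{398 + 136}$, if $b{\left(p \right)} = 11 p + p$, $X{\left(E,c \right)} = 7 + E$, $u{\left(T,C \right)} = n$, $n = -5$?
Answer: $\frac{83}{267} \approx 0.31086$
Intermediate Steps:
$u{\left(T,C \right)} = -5$
$y{\left(B \right)} = 12$
$b{\left(p \right)} = 12 p$
$\frac{b{\left(y{\left(u{\left(-4,-5 \right)} \right)} \right)} + X{\left(15,-7 \right)}}{398 + 136} = \frac{12 \cdot 12 + \left(7 + 15\right)}{398 + 136} = \frac{144 + 22}{534} = 166 \cdot \frac{1}{534} = \frac{83}{267}$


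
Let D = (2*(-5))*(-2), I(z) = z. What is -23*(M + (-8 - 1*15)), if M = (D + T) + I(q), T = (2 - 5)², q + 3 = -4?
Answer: 23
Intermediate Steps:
q = -7 (q = -3 - 4 = -7)
D = 20 (D = -10*(-2) = 20)
T = 9 (T = (-3)² = 9)
M = 22 (M = (20 + 9) - 7 = 29 - 7 = 22)
-23*(M + (-8 - 1*15)) = -23*(22 + (-8 - 1*15)) = -23*(22 + (-8 - 15)) = -23*(22 - 23) = -23*(-1) = 23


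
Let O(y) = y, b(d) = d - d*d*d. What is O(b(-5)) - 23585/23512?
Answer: 2797855/23512 ≈ 119.00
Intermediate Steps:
b(d) = d - d**3 (b(d) = d - d**2*d = d - d**3)
O(b(-5)) - 23585/23512 = (-5 - 1*(-5)**3) - 23585/23512 = (-5 - 1*(-125)) - 23585/23512 = (-5 + 125) - 1*23585/23512 = 120 - 23585/23512 = 2797855/23512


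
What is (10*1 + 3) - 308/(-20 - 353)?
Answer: 5157/373 ≈ 13.826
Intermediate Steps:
(10*1 + 3) - 308/(-20 - 353) = (10 + 3) - 308/(-373) = 13 - 308*(-1/373) = 13 + 308/373 = 5157/373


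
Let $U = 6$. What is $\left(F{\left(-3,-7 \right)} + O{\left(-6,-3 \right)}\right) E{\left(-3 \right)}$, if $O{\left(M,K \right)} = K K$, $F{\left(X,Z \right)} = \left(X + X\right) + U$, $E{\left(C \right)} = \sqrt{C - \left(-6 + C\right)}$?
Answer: $9 \sqrt{6} \approx 22.045$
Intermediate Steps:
$E{\left(C \right)} = \sqrt{6}$
$F{\left(X,Z \right)} = 6 + 2 X$ ($F{\left(X,Z \right)} = \left(X + X\right) + 6 = 2 X + 6 = 6 + 2 X$)
$O{\left(M,K \right)} = K^{2}$
$\left(F{\left(-3,-7 \right)} + O{\left(-6,-3 \right)}\right) E{\left(-3 \right)} = \left(\left(6 + 2 \left(-3\right)\right) + \left(-3\right)^{2}\right) \sqrt{6} = \left(\left(6 - 6\right) + 9\right) \sqrt{6} = \left(0 + 9\right) \sqrt{6} = 9 \sqrt{6}$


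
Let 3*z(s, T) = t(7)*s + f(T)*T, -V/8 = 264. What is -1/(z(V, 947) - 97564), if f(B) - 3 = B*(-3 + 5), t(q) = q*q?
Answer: -3/1400279 ≈ -2.1424e-6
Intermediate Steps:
V = -2112 (V = -8*264 = -2112)
t(q) = q²
f(B) = 3 + 2*B (f(B) = 3 + B*(-3 + 5) = 3 + B*2 = 3 + 2*B)
z(s, T) = 49*s/3 + T*(3 + 2*T)/3 (z(s, T) = (7²*s + (3 + 2*T)*T)/3 = (49*s + T*(3 + 2*T))/3 = 49*s/3 + T*(3 + 2*T)/3)
-1/(z(V, 947) - 97564) = -1/(((49/3)*(-2112) + (⅓)*947*(3 + 2*947)) - 97564) = -1/((-34496 + (⅓)*947*(3 + 1894)) - 97564) = -1/((-34496 + (⅓)*947*1897) - 97564) = -1/((-34496 + 1796459/3) - 97564) = -1/(1692971/3 - 97564) = -1/1400279/3 = -1*3/1400279 = -3/1400279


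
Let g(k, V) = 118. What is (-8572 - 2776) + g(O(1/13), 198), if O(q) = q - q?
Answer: -11230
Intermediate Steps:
O(q) = 0
(-8572 - 2776) + g(O(1/13), 198) = (-8572 - 2776) + 118 = -11348 + 118 = -11230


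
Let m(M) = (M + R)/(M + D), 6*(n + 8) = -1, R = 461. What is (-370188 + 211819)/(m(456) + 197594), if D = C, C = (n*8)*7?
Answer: -633476/787625 ≈ -0.80429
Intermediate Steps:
n = -49/6 (n = -8 + (⅙)*(-1) = -8 - ⅙ = -49/6 ≈ -8.1667)
C = -1372/3 (C = -49/6*8*7 = -196/3*7 = -1372/3 ≈ -457.33)
D = -1372/3 ≈ -457.33
m(M) = (461 + M)/(-1372/3 + M) (m(M) = (M + 461)/(M - 1372/3) = (461 + M)/(-1372/3 + M))
(-370188 + 211819)/(m(456) + 197594) = (-370188 + 211819)/(3*(461 + 456)/(-1372 + 3*456) + 197594) = -158369/(3*917/(-1372 + 1368) + 197594) = -158369/(3*917/(-4) + 197594) = -158369/(3*(-¼)*917 + 197594) = -158369/(-2751/4 + 197594) = -158369/787625/4 = -158369*4/787625 = -633476/787625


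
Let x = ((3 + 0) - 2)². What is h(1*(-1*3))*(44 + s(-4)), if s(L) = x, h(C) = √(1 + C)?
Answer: 45*I*√2 ≈ 63.64*I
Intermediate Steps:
x = 1 (x = (3 - 2)² = 1² = 1)
s(L) = 1
h(1*(-1*3))*(44 + s(-4)) = √(1 + 1*(-1*3))*(44 + 1) = √(1 + 1*(-3))*45 = √(1 - 3)*45 = √(-2)*45 = (I*√2)*45 = 45*I*√2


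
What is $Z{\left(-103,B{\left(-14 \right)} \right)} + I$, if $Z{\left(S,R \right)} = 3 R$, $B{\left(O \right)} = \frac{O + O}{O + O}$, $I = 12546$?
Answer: $12549$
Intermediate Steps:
$B{\left(O \right)} = 1$ ($B{\left(O \right)} = \frac{2 O}{2 O} = 2 O \frac{1}{2 O} = 1$)
$Z{\left(-103,B{\left(-14 \right)} \right)} + I = 3 \cdot 1 + 12546 = 3 + 12546 = 12549$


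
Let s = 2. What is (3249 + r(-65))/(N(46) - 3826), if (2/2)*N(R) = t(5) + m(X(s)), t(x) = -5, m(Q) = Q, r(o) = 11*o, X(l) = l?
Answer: -362/547 ≈ -0.66179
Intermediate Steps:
N(R) = -3 (N(R) = -5 + 2 = -3)
(3249 + r(-65))/(N(46) - 3826) = (3249 + 11*(-65))/(-3 - 3826) = (3249 - 715)/(-3829) = 2534*(-1/3829) = -362/547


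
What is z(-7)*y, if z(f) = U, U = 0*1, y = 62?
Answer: 0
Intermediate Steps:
U = 0
z(f) = 0
z(-7)*y = 0*62 = 0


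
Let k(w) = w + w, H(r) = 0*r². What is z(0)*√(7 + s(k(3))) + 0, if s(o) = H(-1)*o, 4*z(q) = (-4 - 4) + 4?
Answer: -√7 ≈ -2.6458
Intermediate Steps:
z(q) = -1 (z(q) = ((-4 - 4) + 4)/4 = (-8 + 4)/4 = (¼)*(-4) = -1)
H(r) = 0
k(w) = 2*w
s(o) = 0 (s(o) = 0*o = 0)
z(0)*√(7 + s(k(3))) + 0 = -√(7 + 0) + 0 = -√7 + 0 = -√7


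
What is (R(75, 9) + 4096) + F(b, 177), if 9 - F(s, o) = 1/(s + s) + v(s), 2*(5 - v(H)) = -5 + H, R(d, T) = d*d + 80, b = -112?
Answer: 2183217/224 ≈ 9746.5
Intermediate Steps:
R(d, T) = 80 + d**2 (R(d, T) = d**2 + 80 = 80 + d**2)
v(H) = 15/2 - H/2 (v(H) = 5 - (-5 + H)/2 = 5 + (5/2 - H/2) = 15/2 - H/2)
F(s, o) = 3/2 + s/2 - 1/(2*s) (F(s, o) = 9 - (1/(s + s) + (15/2 - s/2)) = 9 - (1/(2*s) + (15/2 - s/2)) = 9 - (15/2 + 1/(2*s) - s/2) = 9 + (-15/2 + s/2 - 1/(2*s)) = 3/2 + s/2 - 1/(2*s))
(R(75, 9) + 4096) + F(b, 177) = ((80 + 75**2) + 4096) + (1/2)*(-1 - 112*(3 - 112))/(-112) = ((80 + 5625) + 4096) + (1/2)*(-1/112)*(-1 - 112*(-109)) = (5705 + 4096) + (1/2)*(-1/112)*(-1 + 12208) = 9801 + (1/2)*(-1/112)*12207 = 9801 - 12207/224 = 2183217/224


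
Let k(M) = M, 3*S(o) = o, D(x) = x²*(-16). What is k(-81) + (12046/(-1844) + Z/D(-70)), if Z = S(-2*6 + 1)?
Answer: -9490902929/108427200 ≈ -87.532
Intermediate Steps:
D(x) = -16*x²
S(o) = o/3
Z = -11/3 (Z = (-2*6 + 1)/3 = (-12 + 1)/3 = (⅓)*(-11) = -11/3 ≈ -3.6667)
k(-81) + (12046/(-1844) + Z/D(-70)) = -81 + (12046/(-1844) - 11/(3*((-16*(-70)²)))) = -81 + (12046*(-1/1844) - 11/(3*((-16*4900)))) = -81 + (-6023/922 - 11/3/(-78400)) = -81 + (-6023/922 - 11/3*(-1/78400)) = -81 + (-6023/922 + 11/235200) = -81 - 708299729/108427200 = -9490902929/108427200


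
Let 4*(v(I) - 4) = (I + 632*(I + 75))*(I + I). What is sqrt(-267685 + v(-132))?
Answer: sqrt(2118615) ≈ 1455.5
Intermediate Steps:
v(I) = 4 + I*(47400 + 633*I)/2 (v(I) = 4 + ((I + 632*(I + 75))*(I + I))/4 = 4 + ((I + 632*(75 + I))*(2*I))/4 = 4 + ((I + (47400 + 632*I))*(2*I))/4 = 4 + ((47400 + 633*I)*(2*I))/4 = 4 + (2*I*(47400 + 633*I))/4 = 4 + I*(47400 + 633*I)/2)
sqrt(-267685 + v(-132)) = sqrt(-267685 + (4 + 23700*(-132) + (633/2)*(-132)**2)) = sqrt(-267685 + (4 - 3128400 + (633/2)*17424)) = sqrt(-267685 + (4 - 3128400 + 5514696)) = sqrt(-267685 + 2386300) = sqrt(2118615)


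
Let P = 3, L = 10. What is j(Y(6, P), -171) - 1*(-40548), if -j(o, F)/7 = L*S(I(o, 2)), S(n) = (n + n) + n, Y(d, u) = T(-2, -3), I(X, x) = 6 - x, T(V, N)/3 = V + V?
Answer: 39708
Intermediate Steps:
T(V, N) = 6*V (T(V, N) = 3*(V + V) = 3*(2*V) = 6*V)
Y(d, u) = -12 (Y(d, u) = 6*(-2) = -12)
S(n) = 3*n (S(n) = 2*n + n = 3*n)
j(o, F) = -840 (j(o, F) = -70*3*(6 - 1*2) = -70*3*(6 - 2) = -70*3*4 = -70*12 = -7*120 = -840)
j(Y(6, P), -171) - 1*(-40548) = -840 - 1*(-40548) = -840 + 40548 = 39708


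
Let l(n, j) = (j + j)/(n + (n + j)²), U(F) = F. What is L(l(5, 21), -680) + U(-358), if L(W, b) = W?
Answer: -81252/227 ≈ -357.94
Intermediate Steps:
l(n, j) = 2*j/(n + (j + n)²) (l(n, j) = (2*j)/(n + (j + n)²) = 2*j/(n + (j + n)²))
L(l(5, 21), -680) + U(-358) = 2*21/(5 + (21 + 5)²) - 358 = 2*21/(5 + 26²) - 358 = 2*21/(5 + 676) - 358 = 2*21/681 - 358 = 2*21*(1/681) - 358 = 14/227 - 358 = -81252/227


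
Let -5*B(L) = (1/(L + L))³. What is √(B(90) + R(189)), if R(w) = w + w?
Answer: √11022479999/5400 ≈ 19.442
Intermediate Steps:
R(w) = 2*w
B(L) = -1/(40*L³) (B(L) = -1/(5*(L + L)³) = -1/(8*L³)/5 = -1/(40*L³))
√(B(90) + R(189)) = √(-1/40/90³ + 2*189) = √(-1/40*1/729000 + 378) = √(-1/29160000 + 378) = √(11022479999/29160000) = √11022479999/5400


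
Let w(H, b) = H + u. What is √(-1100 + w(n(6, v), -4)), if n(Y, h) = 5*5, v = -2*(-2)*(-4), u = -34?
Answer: I*√1109 ≈ 33.302*I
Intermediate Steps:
v = -16 (v = 4*(-4) = -16)
n(Y, h) = 25
w(H, b) = -34 + H (w(H, b) = H - 34 = -34 + H)
√(-1100 + w(n(6, v), -4)) = √(-1100 + (-34 + 25)) = √(-1100 - 9) = √(-1109) = I*√1109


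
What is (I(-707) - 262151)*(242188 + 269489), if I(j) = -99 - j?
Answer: -133825537611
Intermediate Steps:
(I(-707) - 262151)*(242188 + 269489) = ((-99 - 1*(-707)) - 262151)*(242188 + 269489) = ((-99 + 707) - 262151)*511677 = (608 - 262151)*511677 = -261543*511677 = -133825537611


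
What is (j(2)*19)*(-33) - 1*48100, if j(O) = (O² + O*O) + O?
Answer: -54370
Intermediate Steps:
j(O) = O + 2*O² (j(O) = (O² + O²) + O = 2*O² + O = O + 2*O²)
(j(2)*19)*(-33) - 1*48100 = ((2*(1 + 2*2))*19)*(-33) - 1*48100 = ((2*(1 + 4))*19)*(-33) - 48100 = ((2*5)*19)*(-33) - 48100 = (10*19)*(-33) - 48100 = 190*(-33) - 48100 = -6270 - 48100 = -54370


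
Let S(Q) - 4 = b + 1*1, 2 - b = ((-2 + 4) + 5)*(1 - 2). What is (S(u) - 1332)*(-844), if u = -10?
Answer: 1112392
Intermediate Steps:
b = 9 (b = 2 - ((-2 + 4) + 5)*(1 - 2) = 2 - (2 + 5)*(-1) = 2 - 7*(-1) = 2 - 1*(-7) = 2 + 7 = 9)
S(Q) = 14 (S(Q) = 4 + (9 + 1*1) = 4 + (9 + 1) = 4 + 10 = 14)
(S(u) - 1332)*(-844) = (14 - 1332)*(-844) = -1318*(-844) = 1112392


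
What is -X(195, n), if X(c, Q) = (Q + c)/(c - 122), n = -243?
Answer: 48/73 ≈ 0.65753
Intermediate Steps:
X(c, Q) = (Q + c)/(-122 + c)
-X(195, n) = -(-243 + 195)/(-122 + 195) = -(-48)/73 = -1*(-48/73) = 48/73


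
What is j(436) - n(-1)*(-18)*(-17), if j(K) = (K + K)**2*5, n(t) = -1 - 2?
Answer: 3802838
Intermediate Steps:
n(t) = -3
j(K) = 20*K**2 (j(K) = (2*K)**2*5 = (4*K**2)*5 = 20*K**2)
j(436) - n(-1)*(-18)*(-17) = 20*436**2 - (-3*(-18))*(-17) = 20*190096 - 54*(-17) = 3801920 - 1*(-918) = 3801920 + 918 = 3802838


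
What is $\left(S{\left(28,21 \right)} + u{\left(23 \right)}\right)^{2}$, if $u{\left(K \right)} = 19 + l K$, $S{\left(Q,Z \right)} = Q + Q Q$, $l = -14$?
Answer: $259081$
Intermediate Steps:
$S{\left(Q,Z \right)} = Q + Q^{2}$
$u{\left(K \right)} = 19 - 14 K$
$\left(S{\left(28,21 \right)} + u{\left(23 \right)}\right)^{2} = \left(28 \left(1 + 28\right) + \left(19 - 322\right)\right)^{2} = \left(28 \cdot 29 + \left(19 - 322\right)\right)^{2} = \left(812 - 303\right)^{2} = 509^{2} = 259081$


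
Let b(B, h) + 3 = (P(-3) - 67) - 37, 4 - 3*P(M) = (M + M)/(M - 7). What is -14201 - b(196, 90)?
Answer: -211427/15 ≈ -14095.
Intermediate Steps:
P(M) = 4/3 - 2*M/(3*(-7 + M)) (P(M) = 4/3 - (M + M)/(3*(M - 7)) = 4/3 - 2*M/(3*(-7 + M)))
b(B, h) = -1588/15 (b(B, h) = -3 + ((2*(-14 - 3)/(3*(-7 - 3)) - 67) - 37) = -3 + (((⅔)*(-17)/(-10) - 67) - 37) = -3 + (((⅔)*(-⅒)*(-17) - 67) - 37) = -3 + ((17/15 - 67) - 37) = -3 + (-988/15 - 37) = -3 - 1543/15 = -1588/15)
-14201 - b(196, 90) = -14201 - 1*(-1588/15) = -14201 + 1588/15 = -211427/15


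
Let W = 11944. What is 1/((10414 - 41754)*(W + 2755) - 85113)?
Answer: -1/460751773 ≈ -2.1704e-9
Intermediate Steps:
1/((10414 - 41754)*(W + 2755) - 85113) = 1/((10414 - 41754)*(11944 + 2755) - 85113) = 1/(-31340*14699 - 85113) = 1/(-460666660 - 85113) = 1/(-460751773) = -1/460751773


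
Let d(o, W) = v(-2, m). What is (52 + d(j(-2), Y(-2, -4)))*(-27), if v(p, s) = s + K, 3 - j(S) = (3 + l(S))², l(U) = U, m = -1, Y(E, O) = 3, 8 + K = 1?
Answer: -1188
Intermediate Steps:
K = -7 (K = -8 + 1 = -7)
j(S) = 3 - (3 + S)²
v(p, s) = -7 + s (v(p, s) = s - 7 = -7 + s)
d(o, W) = -8 (d(o, W) = -7 - 1 = -8)
(52 + d(j(-2), Y(-2, -4)))*(-27) = (52 - 8)*(-27) = 44*(-27) = -1188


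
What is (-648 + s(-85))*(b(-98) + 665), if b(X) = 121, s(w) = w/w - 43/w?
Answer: -43192272/85 ≈ -5.0814e+5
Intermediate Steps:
s(w) = 1 - 43/w
(-648 + s(-85))*(b(-98) + 665) = (-648 + (-43 - 85)/(-85))*(121 + 665) = (-648 - 1/85*(-128))*786 = (-648 + 128/85)*786 = -54952/85*786 = -43192272/85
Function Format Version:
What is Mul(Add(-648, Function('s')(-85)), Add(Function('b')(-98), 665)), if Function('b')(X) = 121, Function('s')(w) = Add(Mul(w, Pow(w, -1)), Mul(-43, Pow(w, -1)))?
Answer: Rational(-43192272, 85) ≈ -5.0814e+5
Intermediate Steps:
Function('s')(w) = Add(1, Mul(-43, Pow(w, -1)))
Mul(Add(-648, Function('s')(-85)), Add(Function('b')(-98), 665)) = Mul(Add(-648, Mul(Pow(-85, -1), Add(-43, -85))), Add(121, 665)) = Mul(Add(-648, Mul(Rational(-1, 85), -128)), 786) = Mul(Add(-648, Rational(128, 85)), 786) = Mul(Rational(-54952, 85), 786) = Rational(-43192272, 85)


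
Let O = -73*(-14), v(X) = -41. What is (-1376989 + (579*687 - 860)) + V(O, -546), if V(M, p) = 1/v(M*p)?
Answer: -40183117/41 ≈ -9.8008e+5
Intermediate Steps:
O = 1022
V(M, p) = -1/41 (V(M, p) = 1/(-41) = -1/41)
(-1376989 + (579*687 - 860)) + V(O, -546) = (-1376989 + (579*687 - 860)) - 1/41 = (-1376989 + (397773 - 860)) - 1/41 = (-1376989 + 396913) - 1/41 = -980076 - 1/41 = -40183117/41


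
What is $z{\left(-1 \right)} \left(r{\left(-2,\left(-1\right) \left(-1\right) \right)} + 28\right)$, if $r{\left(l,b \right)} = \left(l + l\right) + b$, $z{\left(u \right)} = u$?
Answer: $-25$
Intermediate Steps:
$r{\left(l,b \right)} = b + 2 l$ ($r{\left(l,b \right)} = 2 l + b = b + 2 l$)
$z{\left(-1 \right)} \left(r{\left(-2,\left(-1\right) \left(-1\right) \right)} + 28\right) = - (\left(\left(-1\right) \left(-1\right) + 2 \left(-2\right)\right) + 28) = - (\left(1 - 4\right) + 28) = - (-3 + 28) = \left(-1\right) 25 = -25$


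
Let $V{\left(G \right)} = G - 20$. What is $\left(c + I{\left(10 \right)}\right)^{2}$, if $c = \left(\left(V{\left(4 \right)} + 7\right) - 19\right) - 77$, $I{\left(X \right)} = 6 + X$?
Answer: $7921$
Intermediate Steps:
$V{\left(G \right)} = -20 + G$ ($V{\left(G \right)} = G - 20 = -20 + G$)
$c = -105$ ($c = \left(\left(\left(-20 + 4\right) + 7\right) - 19\right) - 77 = \left(\left(-16 + 7\right) - 19\right) - 77 = \left(-9 - 19\right) - 77 = -28 - 77 = -105$)
$\left(c + I{\left(10 \right)}\right)^{2} = \left(-105 + \left(6 + 10\right)\right)^{2} = \left(-105 + 16\right)^{2} = \left(-89\right)^{2} = 7921$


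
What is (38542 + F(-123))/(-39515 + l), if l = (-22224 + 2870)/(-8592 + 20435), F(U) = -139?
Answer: -26753337/27529147 ≈ -0.97182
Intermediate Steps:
l = -19354/11843 ≈ -1.6342
(38542 + F(-123))/(-39515 + l) = (38542 - 139)/(-39515 - 19354/11843) = 38403/(-467995499/11843) = 38403*(-11843/467995499) = -26753337/27529147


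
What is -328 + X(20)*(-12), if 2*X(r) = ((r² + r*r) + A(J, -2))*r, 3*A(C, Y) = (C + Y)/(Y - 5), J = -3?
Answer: -674496/7 ≈ -96357.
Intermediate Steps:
A(C, Y) = (C + Y)/(3*(-5 + Y)) (A(C, Y) = ((C + Y)/(Y - 5))/3 = ((C + Y)/(-5 + Y))/3 = (C + Y)/(3*(-5 + Y)))
X(r) = r*(5/21 + 2*r²)/2 (X(r) = (((r² + r*r) + (-3 - 2)/(3*(-5 - 2)))*r)/2 = (((r² + r²) + (⅓)*(-5)/(-7))*r)/2 = ((2*r² + (⅓)*(-⅐)*(-5))*r)/2 = ((2*r² + 5/21)*r)/2 = ((5/21 + 2*r²)*r)/2 = (r*(5/21 + 2*r²))/2 = r*(5/21 + 2*r²)/2)
-328 + X(20)*(-12) = -328 + (20*(5/42 + 20²))*(-12) = -328 + (20*(5/42 + 400))*(-12) = -328 + (20*(16805/42))*(-12) = -328 + (168050/21)*(-12) = -328 - 672200/7 = -674496/7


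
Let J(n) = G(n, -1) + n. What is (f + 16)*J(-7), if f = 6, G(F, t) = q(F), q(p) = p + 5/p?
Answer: -2266/7 ≈ -323.71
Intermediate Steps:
G(F, t) = F + 5/F
J(n) = 2*n + 5/n (J(n) = (n + 5/n) + n = 2*n + 5/n)
(f + 16)*J(-7) = (6 + 16)*(2*(-7) + 5/(-7)) = 22*(-14 + 5*(-⅐)) = 22*(-14 - 5/7) = 22*(-103/7) = -2266/7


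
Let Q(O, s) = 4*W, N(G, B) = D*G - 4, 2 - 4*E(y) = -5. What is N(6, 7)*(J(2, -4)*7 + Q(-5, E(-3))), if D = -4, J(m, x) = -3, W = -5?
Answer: 1148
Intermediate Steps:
E(y) = 7/4 (E(y) = ½ - ¼*(-5) = ½ + 5/4 = 7/4)
N(G, B) = -4 - 4*G (N(G, B) = -4*G - 4 = -4 - 4*G)
Q(O, s) = -20 (Q(O, s) = 4*(-5) = -20)
N(6, 7)*(J(2, -4)*7 + Q(-5, E(-3))) = (-4 - 4*6)*(-3*7 - 20) = (-4 - 24)*(-21 - 20) = -28*(-41) = 1148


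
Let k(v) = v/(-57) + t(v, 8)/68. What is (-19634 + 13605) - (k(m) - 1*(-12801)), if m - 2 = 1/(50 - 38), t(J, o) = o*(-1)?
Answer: -218953447/11628 ≈ -18830.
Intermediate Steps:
t(J, o) = -o
m = 25/12 (m = 2 + 1/(50 - 38) = 2 + 1/12 = 25/12 ≈ 2.0833)
k(v) = -2/17 - v/57 (k(v) = v/(-57) - 1*8/68 = v*(-1/57) - 8*1/68 = -v/57 - 2/17 = -2/17 - v/57)
(-19634 + 13605) - (k(m) - 1*(-12801)) = (-19634 + 13605) - ((-2/17 - 1/57*25/12) - 1*(-12801)) = -6029 - ((-2/17 - 25/684) + 12801) = -6029 - (-1793/11628 + 12801) = -6029 - 1*148848235/11628 = -6029 - 148848235/11628 = -218953447/11628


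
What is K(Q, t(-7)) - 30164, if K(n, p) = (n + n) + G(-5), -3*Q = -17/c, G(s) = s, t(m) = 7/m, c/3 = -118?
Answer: -16019756/531 ≈ -30169.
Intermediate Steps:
c = -354 (c = 3*(-118) = -354)
Q = -17/1062 (Q = -(-17)/(3*(-354)) = -(-17)*(-1)/(3*354) = -⅓*17/354 = -17/1062 ≈ -0.016008)
K(n, p) = -5 + 2*n (K(n, p) = (n + n) - 5 = 2*n - 5 = -5 + 2*n)
K(Q, t(-7)) - 30164 = (-5 + 2*(-17/1062)) - 30164 = (-5 - 17/531) - 30164 = -2672/531 - 30164 = -16019756/531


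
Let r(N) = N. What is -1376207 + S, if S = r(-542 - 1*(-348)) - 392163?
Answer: -1768564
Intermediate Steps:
S = -392357 (S = (-542 - 1*(-348)) - 392163 = (-542 + 348) - 392163 = -194 - 392163 = -392357)
-1376207 + S = -1376207 - 392357 = -1768564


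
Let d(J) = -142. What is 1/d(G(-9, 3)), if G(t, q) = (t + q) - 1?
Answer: -1/142 ≈ -0.0070423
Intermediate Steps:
G(t, q) = -1 + q + t (G(t, q) = (q + t) - 1 = -1 + q + t)
1/d(G(-9, 3)) = 1/(-142) = -1/142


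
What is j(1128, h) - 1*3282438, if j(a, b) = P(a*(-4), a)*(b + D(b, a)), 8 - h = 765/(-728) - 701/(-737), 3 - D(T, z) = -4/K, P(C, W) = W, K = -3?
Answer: -219404430521/67067 ≈ -3.2714e+6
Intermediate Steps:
D(T, z) = 5/3 (D(T, z) = 3 - (-4)/(-3) = 3 - (-4)*(-1)/3 = 3 - 1*4/3 = 3 - 4/3 = 5/3)
h = 4345765/536536 (h = 8 - (765/(-728) - 701/(-737)) = 8 - (765*(-1/728) - 701*(-1/737)) = 8 - (-765/728 + 701/737) = 8 - 1*(-53477/536536) = 8 + 53477/536536 = 4345765/536536 ≈ 8.0997)
j(a, b) = a*(5/3 + b) (j(a, b) = a*(b + 5/3) = a*(5/3 + b))
j(1128, h) - 1*3282438 = (1/3)*1128*(5 + 3*(4345765/536536)) - 1*3282438 = (1/3)*1128*(5 + 13037295/536536) - 3282438 = (1/3)*1128*(15719975/536536) - 3282438 = 738838825/67067 - 3282438 = -219404430521/67067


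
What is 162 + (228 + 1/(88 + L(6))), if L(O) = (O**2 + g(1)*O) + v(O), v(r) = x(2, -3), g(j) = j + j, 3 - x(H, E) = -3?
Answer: 55381/142 ≈ 390.01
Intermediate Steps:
x(H, E) = 6 (x(H, E) = 3 - 1*(-3) = 3 + 3 = 6)
g(j) = 2*j
v(r) = 6
L(O) = 6 + O**2 + 2*O (L(O) = (O**2 + (2*1)*O) + 6 = (O**2 + 2*O) + 6 = 6 + O**2 + 2*O)
162 + (228 + 1/(88 + L(6))) = 162 + (228 + 1/(88 + (6 + 6**2 + 2*6))) = 162 + (228 + 1/(88 + (6 + 36 + 12))) = 162 + (228 + 1/(88 + 54)) = 162 + (228 + 1/142) = 162 + 32377/142 = 55381/142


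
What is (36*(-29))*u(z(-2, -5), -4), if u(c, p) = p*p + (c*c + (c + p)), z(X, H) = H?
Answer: -33408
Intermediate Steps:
u(c, p) = c + p + c**2 + p**2 (u(c, p) = p**2 + (c**2 + (c + p)) = p**2 + (c + p + c**2) = c + p + c**2 + p**2)
(36*(-29))*u(z(-2, -5), -4) = (36*(-29))*(-5 - 4 + (-5)**2 + (-4)**2) = -1044*(-5 - 4 + 25 + 16) = -1044*32 = -33408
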